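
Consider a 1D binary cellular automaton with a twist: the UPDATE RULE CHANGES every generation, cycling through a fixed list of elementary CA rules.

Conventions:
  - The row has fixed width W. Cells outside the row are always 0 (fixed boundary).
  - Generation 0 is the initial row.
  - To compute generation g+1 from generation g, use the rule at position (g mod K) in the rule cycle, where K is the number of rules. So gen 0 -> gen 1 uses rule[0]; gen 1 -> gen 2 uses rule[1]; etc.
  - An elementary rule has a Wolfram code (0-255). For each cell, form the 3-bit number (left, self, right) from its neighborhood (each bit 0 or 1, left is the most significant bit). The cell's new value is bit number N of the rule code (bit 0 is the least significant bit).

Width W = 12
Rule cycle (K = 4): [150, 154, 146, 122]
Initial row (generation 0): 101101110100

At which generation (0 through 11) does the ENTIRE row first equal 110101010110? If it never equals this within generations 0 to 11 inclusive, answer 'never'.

Answer: 5

Derivation:
Gen 0: 101101110100
Gen 1 (rule 150): 100000100110
Gen 2 (rule 154): 010001011101
Gen 3 (rule 146): 101010001000
Gen 4 (rule 122): 010101010100
Gen 5 (rule 150): 110101010110
Gen 6 (rule 154): 100000000101
Gen 7 (rule 146): 010000001000
Gen 8 (rule 122): 101000010100
Gen 9 (rule 150): 101100110110
Gen 10 (rule 154): 001011100101
Gen 11 (rule 146): 010001011000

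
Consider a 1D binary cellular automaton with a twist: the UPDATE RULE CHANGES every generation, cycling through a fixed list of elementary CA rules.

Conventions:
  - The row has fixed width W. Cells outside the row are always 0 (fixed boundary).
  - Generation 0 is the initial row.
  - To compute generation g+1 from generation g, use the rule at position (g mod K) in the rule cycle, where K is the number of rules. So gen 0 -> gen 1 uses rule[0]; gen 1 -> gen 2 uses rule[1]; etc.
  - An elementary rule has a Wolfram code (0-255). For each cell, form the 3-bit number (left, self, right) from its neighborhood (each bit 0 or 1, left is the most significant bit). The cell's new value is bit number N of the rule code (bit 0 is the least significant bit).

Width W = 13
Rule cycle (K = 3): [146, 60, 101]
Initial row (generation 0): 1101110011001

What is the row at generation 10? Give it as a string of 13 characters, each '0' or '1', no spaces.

Answer: 0111011000110

Derivation:
Gen 0: 1101110011001
Gen 1 (rule 146): 0000101100110
Gen 2 (rule 60): 0000111010101
Gen 3 (rule 101): 1110001111111
Gen 4 (rule 146): 0101010111110
Gen 5 (rule 60): 0111111100001
Gen 6 (rule 101): 0000000101101
Gen 7 (rule 146): 0000001000000
Gen 8 (rule 60): 0000001100000
Gen 9 (rule 101): 1111100101111
Gen 10 (rule 146): 0111011000110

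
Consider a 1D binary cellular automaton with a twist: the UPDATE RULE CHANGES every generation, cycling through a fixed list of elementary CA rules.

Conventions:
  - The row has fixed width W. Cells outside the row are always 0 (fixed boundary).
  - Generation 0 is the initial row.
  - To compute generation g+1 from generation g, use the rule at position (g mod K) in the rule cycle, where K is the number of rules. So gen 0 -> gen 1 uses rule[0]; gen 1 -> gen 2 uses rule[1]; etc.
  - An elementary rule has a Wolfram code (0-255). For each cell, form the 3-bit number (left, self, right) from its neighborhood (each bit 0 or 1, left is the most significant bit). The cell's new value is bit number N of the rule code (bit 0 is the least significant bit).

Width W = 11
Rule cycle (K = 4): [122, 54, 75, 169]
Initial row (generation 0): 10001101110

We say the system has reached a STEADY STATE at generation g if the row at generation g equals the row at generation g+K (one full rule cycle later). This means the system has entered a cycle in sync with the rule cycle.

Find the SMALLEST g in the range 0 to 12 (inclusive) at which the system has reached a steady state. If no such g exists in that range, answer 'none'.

Answer: none

Derivation:
Gen 0: 10001101110
Gen 1 (rule 122): 01011111011
Gen 2 (rule 54): 11100000100
Gen 3 (rule 75): 10101111001
Gen 4 (rule 169): 01011110000
Gen 5 (rule 122): 10110011000
Gen 6 (rule 54): 11001100100
Gen 7 (rule 75): 11011101001
Gen 8 (rule 169): 10111010000
Gen 9 (rule 122): 01101101000
Gen 10 (rule 54): 10010011100
Gen 11 (rule 75): 00100110101
Gen 12 (rule 169): 10000101010
Gen 13 (rule 122): 01001010101
Gen 14 (rule 54): 11111111111
Gen 15 (rule 75): 10000000001
Gen 16 (rule 169): 00111111100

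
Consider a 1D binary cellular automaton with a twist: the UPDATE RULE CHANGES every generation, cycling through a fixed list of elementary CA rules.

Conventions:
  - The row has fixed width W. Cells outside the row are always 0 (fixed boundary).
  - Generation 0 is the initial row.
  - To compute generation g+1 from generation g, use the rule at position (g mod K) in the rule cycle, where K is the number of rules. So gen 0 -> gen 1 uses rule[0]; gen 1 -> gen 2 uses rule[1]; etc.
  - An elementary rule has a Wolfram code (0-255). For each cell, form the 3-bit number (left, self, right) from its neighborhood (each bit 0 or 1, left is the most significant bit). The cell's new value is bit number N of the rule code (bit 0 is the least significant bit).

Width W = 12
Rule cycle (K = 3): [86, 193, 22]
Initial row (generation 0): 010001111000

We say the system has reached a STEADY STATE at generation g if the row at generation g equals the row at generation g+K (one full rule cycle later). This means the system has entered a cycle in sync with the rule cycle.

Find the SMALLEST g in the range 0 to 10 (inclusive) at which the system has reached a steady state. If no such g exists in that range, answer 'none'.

Gen 0: 010001111000
Gen 1 (rule 86): 111010001100
Gen 2 (rule 193): 011000100101
Gen 3 (rule 22): 100101111101
Gen 4 (rule 86): 111100000101
Gen 5 (rule 193): 011101110000
Gen 6 (rule 22): 100000001000
Gen 7 (rule 86): 110000011100
Gen 8 (rule 193): 010111001101
Gen 9 (rule 22): 110000110001
Gen 10 (rule 86): 011001011011
Gen 11 (rule 193): 001000001001
Gen 12 (rule 22): 011100011111
Gen 13 (rule 86): 100110100001

Answer: none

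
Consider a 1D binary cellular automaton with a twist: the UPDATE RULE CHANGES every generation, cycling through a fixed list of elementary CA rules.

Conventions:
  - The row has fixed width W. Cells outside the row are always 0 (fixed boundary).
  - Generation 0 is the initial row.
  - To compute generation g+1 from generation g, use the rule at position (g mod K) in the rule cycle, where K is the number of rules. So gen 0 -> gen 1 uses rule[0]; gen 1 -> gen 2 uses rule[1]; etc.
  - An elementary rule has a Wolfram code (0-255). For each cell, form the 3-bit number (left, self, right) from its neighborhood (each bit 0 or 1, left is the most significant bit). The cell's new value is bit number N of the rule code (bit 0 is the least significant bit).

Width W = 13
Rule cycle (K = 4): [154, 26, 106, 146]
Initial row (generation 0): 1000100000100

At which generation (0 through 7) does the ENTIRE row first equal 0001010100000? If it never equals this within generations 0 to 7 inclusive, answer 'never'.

Gen 0: 1000100000100
Gen 1 (rule 154): 0101010001010
Gen 2 (rule 26): 1000001010001
Gen 3 (rule 106): 0000010100010
Gen 4 (rule 146): 0000100010101
Gen 5 (rule 154): 0001010100000
Gen 6 (rule 26): 0010000010000
Gen 7 (rule 106): 0100000100000

Answer: 5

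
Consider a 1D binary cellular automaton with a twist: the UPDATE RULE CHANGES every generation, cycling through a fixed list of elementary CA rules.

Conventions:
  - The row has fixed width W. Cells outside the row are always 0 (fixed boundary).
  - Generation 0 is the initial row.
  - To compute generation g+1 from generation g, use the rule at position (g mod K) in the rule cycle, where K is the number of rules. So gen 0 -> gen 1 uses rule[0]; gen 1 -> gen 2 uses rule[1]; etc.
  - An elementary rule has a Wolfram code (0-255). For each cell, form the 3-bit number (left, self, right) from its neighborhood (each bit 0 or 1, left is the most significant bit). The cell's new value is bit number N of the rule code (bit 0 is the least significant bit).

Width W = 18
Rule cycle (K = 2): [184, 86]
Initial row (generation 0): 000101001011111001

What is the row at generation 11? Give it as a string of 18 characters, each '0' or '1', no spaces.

Answer: 011110101101010110

Derivation:
Gen 0: 000101001011111001
Gen 1 (rule 184): 000010100111110100
Gen 2 (rule 86): 000110111000010110
Gen 3 (rule 184): 000101110100001101
Gen 4 (rule 86): 001100010110010101
Gen 5 (rule 184): 001010001101001010
Gen 6 (rule 86): 011011010101111011
Gen 7 (rule 184): 010110101011110110
Gen 8 (rule 86): 110010101000010011
Gen 9 (rule 184): 101001010100001010
Gen 10 (rule 86): 101111010110011011
Gen 11 (rule 184): 011110101101010110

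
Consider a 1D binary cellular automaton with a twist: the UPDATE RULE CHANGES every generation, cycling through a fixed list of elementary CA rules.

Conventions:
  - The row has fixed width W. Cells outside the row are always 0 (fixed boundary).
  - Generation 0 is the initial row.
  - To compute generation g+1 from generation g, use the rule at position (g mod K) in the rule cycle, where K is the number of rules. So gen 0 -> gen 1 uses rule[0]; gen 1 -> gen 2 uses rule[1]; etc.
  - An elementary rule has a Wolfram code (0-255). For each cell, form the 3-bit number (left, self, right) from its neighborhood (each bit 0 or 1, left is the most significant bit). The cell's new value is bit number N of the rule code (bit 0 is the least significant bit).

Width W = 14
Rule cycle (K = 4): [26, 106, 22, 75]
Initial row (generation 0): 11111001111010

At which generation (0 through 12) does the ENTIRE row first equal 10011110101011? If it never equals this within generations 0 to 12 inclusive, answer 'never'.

Gen 0: 11111001111010
Gen 1 (rule 26): 10000111000001
Gen 2 (rule 106): 00001101000010
Gen 3 (rule 22): 00010001100111
Gen 4 (rule 75): 11100111101101
Gen 5 (rule 26): 10011100001000
Gen 6 (rule 106): 00110100010000
Gen 7 (rule 22): 01000110111000
Gen 8 (rule 75): 10011110101011
Gen 9 (rule 26): 01110000000010
Gen 10 (rule 106): 11010000000100
Gen 11 (rule 22): 00011000001110
Gen 12 (rule 75): 11111011111010

Answer: 8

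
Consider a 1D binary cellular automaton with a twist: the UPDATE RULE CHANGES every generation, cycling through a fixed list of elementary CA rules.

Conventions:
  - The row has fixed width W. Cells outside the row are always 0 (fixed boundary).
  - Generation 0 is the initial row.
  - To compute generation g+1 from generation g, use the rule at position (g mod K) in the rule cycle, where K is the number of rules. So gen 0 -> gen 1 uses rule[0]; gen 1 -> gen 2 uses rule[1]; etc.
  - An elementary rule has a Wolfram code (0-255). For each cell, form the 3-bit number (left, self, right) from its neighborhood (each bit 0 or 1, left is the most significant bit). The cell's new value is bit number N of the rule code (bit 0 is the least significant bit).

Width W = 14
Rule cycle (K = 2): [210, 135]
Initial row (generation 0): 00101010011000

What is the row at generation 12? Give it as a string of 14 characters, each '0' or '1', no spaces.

Answer: 11011011111101

Derivation:
Gen 0: 00101010011000
Gen 1 (rule 210): 01000001101100
Gen 2 (rule 135): 11011110000001
Gen 3 (rule 210): 01001111000010
Gen 4 (rule 135): 11010110011110
Gen 5 (rule 210): 01000011101111
Gen 6 (rule 135): 11011101000110
Gen 7 (rule 210): 01001100101011
Gen 8 (rule 135): 11010001101000
Gen 9 (rule 210): 01001010100100
Gen 10 (rule 135): 11011010101101
Gen 11 (rule 210): 01001000000100
Gen 12 (rule 135): 11011011111101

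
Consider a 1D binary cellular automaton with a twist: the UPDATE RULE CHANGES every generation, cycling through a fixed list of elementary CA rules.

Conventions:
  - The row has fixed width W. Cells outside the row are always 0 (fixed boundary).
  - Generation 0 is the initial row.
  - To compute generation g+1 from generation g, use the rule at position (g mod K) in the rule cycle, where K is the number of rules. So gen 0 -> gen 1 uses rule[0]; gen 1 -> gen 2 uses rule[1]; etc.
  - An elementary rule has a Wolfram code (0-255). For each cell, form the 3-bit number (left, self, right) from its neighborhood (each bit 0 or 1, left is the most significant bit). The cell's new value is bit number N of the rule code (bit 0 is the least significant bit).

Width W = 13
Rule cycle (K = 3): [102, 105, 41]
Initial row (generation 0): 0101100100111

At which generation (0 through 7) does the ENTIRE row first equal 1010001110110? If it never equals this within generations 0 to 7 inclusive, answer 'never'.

Answer: never

Derivation:
Gen 0: 0101100100111
Gen 1 (rule 102): 1110101101001
Gen 2 (rule 105): 1011011110000
Gen 3 (rule 41): 0110110000111
Gen 4 (rule 102): 1011010001001
Gen 5 (rule 105): 0111100100000
Gen 6 (rule 41): 0100000001111
Gen 7 (rule 102): 1100000010001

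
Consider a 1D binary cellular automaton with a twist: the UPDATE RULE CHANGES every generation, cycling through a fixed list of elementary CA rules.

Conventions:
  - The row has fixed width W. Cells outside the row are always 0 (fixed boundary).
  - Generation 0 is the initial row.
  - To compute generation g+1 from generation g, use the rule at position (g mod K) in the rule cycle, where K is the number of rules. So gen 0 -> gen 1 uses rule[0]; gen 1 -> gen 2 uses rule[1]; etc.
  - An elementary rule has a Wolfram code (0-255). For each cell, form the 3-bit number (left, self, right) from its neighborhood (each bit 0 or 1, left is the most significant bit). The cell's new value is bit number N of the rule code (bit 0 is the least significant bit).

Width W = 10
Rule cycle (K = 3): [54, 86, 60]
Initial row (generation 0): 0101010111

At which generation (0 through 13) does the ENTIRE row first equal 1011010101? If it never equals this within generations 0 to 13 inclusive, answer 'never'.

Answer: never

Derivation:
Gen 0: 0101010111
Gen 1 (rule 54): 1111111000
Gen 2 (rule 86): 0000001100
Gen 3 (rule 60): 0000001010
Gen 4 (rule 54): 0000011111
Gen 5 (rule 86): 0000100001
Gen 6 (rule 60): 0000110001
Gen 7 (rule 54): 0001001011
Gen 8 (rule 86): 0011111001
Gen 9 (rule 60): 0010000101
Gen 10 (rule 54): 0111001111
Gen 11 (rule 86): 1001110001
Gen 12 (rule 60): 1101001001
Gen 13 (rule 54): 0011111111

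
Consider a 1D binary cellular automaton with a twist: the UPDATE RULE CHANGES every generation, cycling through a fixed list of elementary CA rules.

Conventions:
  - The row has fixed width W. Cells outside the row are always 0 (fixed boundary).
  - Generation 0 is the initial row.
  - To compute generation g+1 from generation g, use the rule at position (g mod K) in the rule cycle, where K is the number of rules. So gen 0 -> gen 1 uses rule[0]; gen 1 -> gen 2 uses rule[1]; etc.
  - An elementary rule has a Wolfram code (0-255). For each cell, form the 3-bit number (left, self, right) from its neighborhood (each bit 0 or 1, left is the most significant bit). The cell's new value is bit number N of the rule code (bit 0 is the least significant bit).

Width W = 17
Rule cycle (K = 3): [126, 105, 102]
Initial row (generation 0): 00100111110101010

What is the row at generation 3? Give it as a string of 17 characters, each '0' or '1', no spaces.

Gen 0: 00100111110101010
Gen 1 (rule 126): 01111100011111111
Gen 2 (rule 105): 01000101010000001
Gen 3 (rule 102): 11001111110000011

Answer: 11001111110000011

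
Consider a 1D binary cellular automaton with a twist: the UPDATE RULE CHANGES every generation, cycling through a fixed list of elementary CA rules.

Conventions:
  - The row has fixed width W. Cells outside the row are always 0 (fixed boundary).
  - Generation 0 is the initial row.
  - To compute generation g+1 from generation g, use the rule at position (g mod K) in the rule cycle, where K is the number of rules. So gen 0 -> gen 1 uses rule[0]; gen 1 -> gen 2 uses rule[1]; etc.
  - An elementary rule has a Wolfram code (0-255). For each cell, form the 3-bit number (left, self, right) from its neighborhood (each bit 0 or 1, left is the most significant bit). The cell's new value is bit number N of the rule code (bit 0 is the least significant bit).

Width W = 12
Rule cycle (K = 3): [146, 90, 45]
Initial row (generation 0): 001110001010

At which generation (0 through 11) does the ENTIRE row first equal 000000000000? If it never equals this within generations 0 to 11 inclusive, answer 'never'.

Gen 0: 001110001010
Gen 1 (rule 146): 010101010001
Gen 2 (rule 90): 100000001010
Gen 3 (rule 45): 101111101110
Gen 4 (rule 146): 000111000101
Gen 5 (rule 90): 001101101000
Gen 6 (rule 45): 101011011011
Gen 7 (rule 146): 000000000000
Gen 8 (rule 90): 000000000000
Gen 9 (rule 45): 111111111111
Gen 10 (rule 146): 011111111110
Gen 11 (rule 90): 110000000011

Answer: 7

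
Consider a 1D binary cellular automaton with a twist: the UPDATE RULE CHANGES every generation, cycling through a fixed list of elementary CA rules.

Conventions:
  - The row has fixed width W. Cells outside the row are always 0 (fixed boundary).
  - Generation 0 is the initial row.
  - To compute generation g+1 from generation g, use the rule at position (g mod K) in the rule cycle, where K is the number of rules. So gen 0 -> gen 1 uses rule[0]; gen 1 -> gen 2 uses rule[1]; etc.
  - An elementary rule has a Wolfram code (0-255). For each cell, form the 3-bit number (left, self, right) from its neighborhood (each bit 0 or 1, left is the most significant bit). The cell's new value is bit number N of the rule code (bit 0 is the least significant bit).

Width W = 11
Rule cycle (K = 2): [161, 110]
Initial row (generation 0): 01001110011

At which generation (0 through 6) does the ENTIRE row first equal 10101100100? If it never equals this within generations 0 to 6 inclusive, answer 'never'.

Answer: never

Derivation:
Gen 0: 01001110011
Gen 1 (rule 161): 00000100000
Gen 2 (rule 110): 00001100000
Gen 3 (rule 161): 11100001111
Gen 4 (rule 110): 10100011001
Gen 5 (rule 161): 01001000000
Gen 6 (rule 110): 11011000000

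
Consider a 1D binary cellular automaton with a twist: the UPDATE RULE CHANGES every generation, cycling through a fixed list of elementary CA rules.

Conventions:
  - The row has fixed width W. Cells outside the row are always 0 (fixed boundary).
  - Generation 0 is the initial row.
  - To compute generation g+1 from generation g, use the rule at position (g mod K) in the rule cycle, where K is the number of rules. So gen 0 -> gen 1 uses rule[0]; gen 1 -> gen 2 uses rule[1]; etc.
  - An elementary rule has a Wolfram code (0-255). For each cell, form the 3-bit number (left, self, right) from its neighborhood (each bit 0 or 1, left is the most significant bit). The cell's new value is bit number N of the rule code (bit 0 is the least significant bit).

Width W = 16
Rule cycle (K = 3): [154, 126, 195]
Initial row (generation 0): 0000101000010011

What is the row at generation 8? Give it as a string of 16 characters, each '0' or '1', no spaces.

Gen 0: 0000101000010011
Gen 1 (rule 154): 0001000100101110
Gen 2 (rule 126): 0011101111111011
Gen 3 (rule 195): 1101100111111001
Gen 4 (rule 154): 1001011111110110
Gen 5 (rule 126): 1111110000011111
Gen 6 (rule 195): 0111110111101111
Gen 7 (rule 154): 1111100111001110
Gen 8 (rule 126): 1000111101111011

Answer: 1000111101111011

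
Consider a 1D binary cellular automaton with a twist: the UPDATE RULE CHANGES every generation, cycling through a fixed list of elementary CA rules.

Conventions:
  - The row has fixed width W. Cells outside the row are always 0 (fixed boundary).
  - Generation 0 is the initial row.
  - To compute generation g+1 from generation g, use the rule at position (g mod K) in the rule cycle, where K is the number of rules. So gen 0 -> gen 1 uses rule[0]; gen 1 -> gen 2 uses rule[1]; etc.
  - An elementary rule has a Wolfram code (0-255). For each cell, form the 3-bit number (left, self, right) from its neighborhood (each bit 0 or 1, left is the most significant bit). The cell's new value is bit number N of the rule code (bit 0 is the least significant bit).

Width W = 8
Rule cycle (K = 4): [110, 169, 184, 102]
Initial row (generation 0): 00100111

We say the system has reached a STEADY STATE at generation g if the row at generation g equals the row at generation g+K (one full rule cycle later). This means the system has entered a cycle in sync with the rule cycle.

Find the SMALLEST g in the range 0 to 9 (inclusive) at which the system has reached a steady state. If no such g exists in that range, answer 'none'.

Gen 0: 00100111
Gen 1 (rule 110): 01101101
Gen 2 (rule 169): 01011010
Gen 3 (rule 184): 00110101
Gen 4 (rule 102): 01011111
Gen 5 (rule 110): 11110001
Gen 6 (rule 169): 11100100
Gen 7 (rule 184): 11010010
Gen 8 (rule 102): 01110110
Gen 9 (rule 110): 11011110
Gen 10 (rule 169): 10111100
Gen 11 (rule 184): 01111010
Gen 12 (rule 102): 10001110
Gen 13 (rule 110): 10011010

Answer: none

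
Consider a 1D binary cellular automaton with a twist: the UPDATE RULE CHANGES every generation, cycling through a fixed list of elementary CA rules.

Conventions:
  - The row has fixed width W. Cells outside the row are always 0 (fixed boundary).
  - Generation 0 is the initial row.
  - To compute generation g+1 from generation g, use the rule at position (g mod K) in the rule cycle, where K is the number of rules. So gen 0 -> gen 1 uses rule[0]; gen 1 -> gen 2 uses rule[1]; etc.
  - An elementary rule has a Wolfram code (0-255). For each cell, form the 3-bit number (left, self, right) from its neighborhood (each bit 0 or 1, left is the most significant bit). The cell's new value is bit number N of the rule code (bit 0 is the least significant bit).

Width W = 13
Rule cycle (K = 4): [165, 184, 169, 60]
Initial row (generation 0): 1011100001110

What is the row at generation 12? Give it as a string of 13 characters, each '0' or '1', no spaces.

Answer: 1100001110111

Derivation:
Gen 0: 1011100001110
Gen 1 (rule 165): 1101001100100
Gen 2 (rule 184): 1010101010010
Gen 3 (rule 169): 0101010100000
Gen 4 (rule 60): 0111111110000
Gen 5 (rule 165): 0011111100111
Gen 6 (rule 184): 0011111010110
Gen 7 (rule 169): 1011110101100
Gen 8 (rule 60): 1110001111010
Gen 9 (rule 165): 0100100110110
Gen 10 (rule 184): 0010010101101
Gen 11 (rule 169): 1000001011010
Gen 12 (rule 60): 1100001110111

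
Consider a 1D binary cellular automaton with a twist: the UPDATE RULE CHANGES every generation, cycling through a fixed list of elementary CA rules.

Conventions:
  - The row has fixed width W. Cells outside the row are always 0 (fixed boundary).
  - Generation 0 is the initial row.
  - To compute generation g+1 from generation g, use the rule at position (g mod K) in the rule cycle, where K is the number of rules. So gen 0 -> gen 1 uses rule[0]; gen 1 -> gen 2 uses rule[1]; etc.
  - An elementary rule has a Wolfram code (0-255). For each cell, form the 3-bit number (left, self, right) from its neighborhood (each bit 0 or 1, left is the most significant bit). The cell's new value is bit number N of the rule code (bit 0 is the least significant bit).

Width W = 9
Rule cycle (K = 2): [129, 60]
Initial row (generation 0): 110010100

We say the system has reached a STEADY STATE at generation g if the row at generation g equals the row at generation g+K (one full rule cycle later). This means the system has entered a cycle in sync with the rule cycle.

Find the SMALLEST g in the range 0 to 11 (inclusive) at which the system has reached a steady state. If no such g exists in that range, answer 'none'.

Answer: none

Derivation:
Gen 0: 110010100
Gen 1 (rule 129): 000000001
Gen 2 (rule 60): 000000001
Gen 3 (rule 129): 111111100
Gen 4 (rule 60): 100000010
Gen 5 (rule 129): 001111000
Gen 6 (rule 60): 001000100
Gen 7 (rule 129): 100010001
Gen 8 (rule 60): 110011001
Gen 9 (rule 129): 000000000
Gen 10 (rule 60): 000000000
Gen 11 (rule 129): 111111111
Gen 12 (rule 60): 100000000
Gen 13 (rule 129): 001111111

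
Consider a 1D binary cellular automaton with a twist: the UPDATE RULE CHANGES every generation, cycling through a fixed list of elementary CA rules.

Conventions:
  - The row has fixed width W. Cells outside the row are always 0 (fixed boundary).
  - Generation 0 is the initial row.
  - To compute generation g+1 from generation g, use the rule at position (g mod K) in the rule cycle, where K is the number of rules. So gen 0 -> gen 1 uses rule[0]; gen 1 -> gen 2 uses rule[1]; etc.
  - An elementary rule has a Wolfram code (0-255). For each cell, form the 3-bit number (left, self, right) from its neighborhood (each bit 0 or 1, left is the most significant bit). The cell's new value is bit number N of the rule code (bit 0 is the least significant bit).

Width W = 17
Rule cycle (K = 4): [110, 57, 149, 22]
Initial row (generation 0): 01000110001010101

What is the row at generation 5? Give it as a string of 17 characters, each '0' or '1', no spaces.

Answer: 11100011000000000

Derivation:
Gen 0: 01000110001010101
Gen 1 (rule 110): 11001110011111111
Gen 2 (rule 57): 10101001010000000
Gen 3 (rule 149): 10101101011111111
Gen 4 (rule 22): 10100001000000000
Gen 5 (rule 110): 11100011000000000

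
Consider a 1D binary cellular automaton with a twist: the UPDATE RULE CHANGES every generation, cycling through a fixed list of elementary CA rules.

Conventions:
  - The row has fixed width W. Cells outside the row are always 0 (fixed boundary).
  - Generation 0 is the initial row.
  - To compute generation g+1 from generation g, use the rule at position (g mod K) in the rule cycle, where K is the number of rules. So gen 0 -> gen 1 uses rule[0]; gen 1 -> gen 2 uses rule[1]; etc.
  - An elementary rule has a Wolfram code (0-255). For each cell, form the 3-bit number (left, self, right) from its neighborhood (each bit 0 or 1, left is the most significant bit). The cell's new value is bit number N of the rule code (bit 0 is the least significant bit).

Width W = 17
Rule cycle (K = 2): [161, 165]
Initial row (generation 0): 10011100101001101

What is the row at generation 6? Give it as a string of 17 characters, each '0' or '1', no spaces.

Answer: 10010011001110110

Derivation:
Gen 0: 10011100101001101
Gen 1 (rule 161): 00001000010000010
Gen 2 (rule 165): 11101011010111010
Gen 3 (rule 161): 01010100101010100
Gen 4 (rule 165): 01111100111111101
Gen 5 (rule 161): 00111000011111010
Gen 6 (rule 165): 10010011001110110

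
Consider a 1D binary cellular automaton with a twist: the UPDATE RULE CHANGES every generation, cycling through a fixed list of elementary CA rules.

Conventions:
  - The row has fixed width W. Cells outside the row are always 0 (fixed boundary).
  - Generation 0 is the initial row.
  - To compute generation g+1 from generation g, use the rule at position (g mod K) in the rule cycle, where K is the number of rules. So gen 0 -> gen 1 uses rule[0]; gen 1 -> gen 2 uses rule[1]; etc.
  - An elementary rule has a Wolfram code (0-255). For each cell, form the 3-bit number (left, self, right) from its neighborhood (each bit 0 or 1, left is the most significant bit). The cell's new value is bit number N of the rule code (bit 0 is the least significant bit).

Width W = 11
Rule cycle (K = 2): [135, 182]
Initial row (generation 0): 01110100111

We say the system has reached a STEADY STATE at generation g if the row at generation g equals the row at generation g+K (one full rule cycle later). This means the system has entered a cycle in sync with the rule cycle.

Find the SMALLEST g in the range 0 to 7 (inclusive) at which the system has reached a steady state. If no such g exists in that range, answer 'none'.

Answer: 6

Derivation:
Gen 0: 01110100111
Gen 1 (rule 135): 10100101010
Gen 2 (rule 182): 11111111111
Gen 3 (rule 135): 01111111110
Gen 4 (rule 182): 10111111101
Gen 5 (rule 135): 10011111001
Gen 6 (rule 182): 11101110111
Gen 7 (rule 135): 01000100010
Gen 8 (rule 182): 11101110111
Gen 9 (rule 135): 01000100010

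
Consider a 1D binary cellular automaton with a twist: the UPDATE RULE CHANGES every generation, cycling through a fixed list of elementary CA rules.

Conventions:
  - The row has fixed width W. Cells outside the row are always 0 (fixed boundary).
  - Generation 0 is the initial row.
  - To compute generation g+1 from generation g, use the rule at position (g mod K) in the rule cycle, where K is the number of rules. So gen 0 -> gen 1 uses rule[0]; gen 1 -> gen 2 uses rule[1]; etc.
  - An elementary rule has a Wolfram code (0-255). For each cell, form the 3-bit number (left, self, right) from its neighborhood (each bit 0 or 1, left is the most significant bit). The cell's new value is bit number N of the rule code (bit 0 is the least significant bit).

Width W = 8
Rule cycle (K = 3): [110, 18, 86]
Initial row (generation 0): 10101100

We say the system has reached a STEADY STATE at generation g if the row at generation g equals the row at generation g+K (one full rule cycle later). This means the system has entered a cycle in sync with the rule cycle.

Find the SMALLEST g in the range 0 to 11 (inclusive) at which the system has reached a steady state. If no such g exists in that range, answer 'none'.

Answer: none

Derivation:
Gen 0: 10101100
Gen 1 (rule 110): 11111100
Gen 2 (rule 18): 00000010
Gen 3 (rule 86): 00000111
Gen 4 (rule 110): 00001101
Gen 5 (rule 18): 00010000
Gen 6 (rule 86): 00111000
Gen 7 (rule 110): 01101000
Gen 8 (rule 18): 10000100
Gen 9 (rule 86): 11001110
Gen 10 (rule 110): 11011010
Gen 11 (rule 18): 00000001
Gen 12 (rule 86): 00000011
Gen 13 (rule 110): 00000111
Gen 14 (rule 18): 00001000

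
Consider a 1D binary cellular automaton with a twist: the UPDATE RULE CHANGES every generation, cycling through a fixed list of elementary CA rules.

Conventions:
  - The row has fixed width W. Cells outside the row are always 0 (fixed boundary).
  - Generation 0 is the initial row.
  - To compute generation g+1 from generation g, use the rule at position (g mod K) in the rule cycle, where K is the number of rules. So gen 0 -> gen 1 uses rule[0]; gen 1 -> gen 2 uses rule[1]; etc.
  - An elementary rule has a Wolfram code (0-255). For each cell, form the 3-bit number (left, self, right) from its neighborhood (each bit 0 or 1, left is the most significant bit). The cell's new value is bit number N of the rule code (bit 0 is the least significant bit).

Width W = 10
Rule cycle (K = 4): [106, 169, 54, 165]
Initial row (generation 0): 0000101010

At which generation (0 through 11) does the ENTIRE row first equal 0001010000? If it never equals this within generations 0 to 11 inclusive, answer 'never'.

Answer: never

Derivation:
Gen 0: 0000101010
Gen 1 (rule 106): 0001010100
Gen 2 (rule 169): 1100101001
Gen 3 (rule 54): 0011111111
Gen 4 (rule 165): 1001111110
Gen 5 (rule 106): 0011000010
Gen 6 (rule 169): 1010011000
Gen 7 (rule 54): 1111100100
Gen 8 (rule 165): 0111000101
Gen 9 (rule 106): 1101001010
Gen 10 (rule 169): 1010000100
Gen 11 (rule 54): 1111001110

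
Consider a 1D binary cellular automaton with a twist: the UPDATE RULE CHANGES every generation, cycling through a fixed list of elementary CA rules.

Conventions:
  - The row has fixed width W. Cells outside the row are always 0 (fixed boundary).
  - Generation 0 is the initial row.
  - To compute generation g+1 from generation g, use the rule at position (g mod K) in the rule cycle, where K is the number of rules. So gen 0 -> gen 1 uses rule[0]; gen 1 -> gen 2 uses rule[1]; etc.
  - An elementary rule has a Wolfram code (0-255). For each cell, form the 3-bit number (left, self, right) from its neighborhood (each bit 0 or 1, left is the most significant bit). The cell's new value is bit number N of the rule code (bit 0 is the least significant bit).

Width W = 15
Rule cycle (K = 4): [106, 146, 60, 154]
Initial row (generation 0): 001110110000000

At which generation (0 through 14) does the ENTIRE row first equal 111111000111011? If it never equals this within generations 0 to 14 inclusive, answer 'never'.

Gen 0: 001110110000000
Gen 1 (rule 106): 011011110000000
Gen 2 (rule 146): 100001101000000
Gen 3 (rule 60): 110001011100000
Gen 4 (rule 154): 101010011010000
Gen 5 (rule 106): 010100111100000
Gen 6 (rule 146): 100011011010000
Gen 7 (rule 60): 110010110111000
Gen 8 (rule 154): 101100100110100
Gen 9 (rule 106): 011101001111000
Gen 10 (rule 146): 101000110110100
Gen 11 (rule 60): 111100101101110
Gen 12 (rule 154): 111011001001101
Gen 13 (rule 106): 101111010011110
Gen 14 (rule 146): 000110001101101

Answer: never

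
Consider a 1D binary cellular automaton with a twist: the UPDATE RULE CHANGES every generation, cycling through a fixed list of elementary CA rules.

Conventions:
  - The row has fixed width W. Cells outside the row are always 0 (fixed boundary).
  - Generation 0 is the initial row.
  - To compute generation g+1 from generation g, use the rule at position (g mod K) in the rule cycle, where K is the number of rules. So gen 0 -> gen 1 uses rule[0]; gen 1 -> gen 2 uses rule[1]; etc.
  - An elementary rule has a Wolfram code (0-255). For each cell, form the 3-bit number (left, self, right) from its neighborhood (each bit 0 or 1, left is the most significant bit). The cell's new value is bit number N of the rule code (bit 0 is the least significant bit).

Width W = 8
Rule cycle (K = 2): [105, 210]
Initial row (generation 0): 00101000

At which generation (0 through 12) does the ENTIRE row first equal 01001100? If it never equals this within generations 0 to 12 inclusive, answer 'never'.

Gen 0: 00101000
Gen 1 (rule 105): 10010011
Gen 2 (rule 210): 01101101
Gen 3 (rule 105): 01111110
Gen 4 (rule 210): 10111111
Gen 5 (rule 105): 01100001
Gen 6 (rule 210): 10110010
Gen 7 (rule 105): 01110000
Gen 8 (rule 210): 10111000
Gen 9 (rule 105): 01101011
Gen 10 (rule 210): 10100001
Gen 11 (rule 105): 01001100
Gen 12 (rule 210): 10110110

Answer: 11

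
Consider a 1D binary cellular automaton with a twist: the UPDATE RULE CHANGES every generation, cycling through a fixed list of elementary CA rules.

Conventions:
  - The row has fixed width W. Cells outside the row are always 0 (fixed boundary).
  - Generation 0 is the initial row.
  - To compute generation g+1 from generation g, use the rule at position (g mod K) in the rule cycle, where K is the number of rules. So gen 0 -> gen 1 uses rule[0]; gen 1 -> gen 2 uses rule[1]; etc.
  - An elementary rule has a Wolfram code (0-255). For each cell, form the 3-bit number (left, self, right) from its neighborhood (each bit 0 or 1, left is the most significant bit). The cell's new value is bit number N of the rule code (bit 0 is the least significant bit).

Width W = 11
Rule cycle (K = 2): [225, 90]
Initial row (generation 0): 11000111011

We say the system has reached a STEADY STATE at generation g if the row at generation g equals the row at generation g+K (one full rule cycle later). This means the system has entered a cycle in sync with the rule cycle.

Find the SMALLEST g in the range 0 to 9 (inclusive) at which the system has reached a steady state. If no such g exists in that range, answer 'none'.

Answer: none

Derivation:
Gen 0: 11000111011
Gen 1 (rule 225): 01010011101
Gen 2 (rule 90): 10001110100
Gen 3 (rule 225): 00100111001
Gen 4 (rule 90): 01011101110
Gen 5 (rule 225): 00101110110
Gen 6 (rule 90): 01001010111
Gen 7 (rule 225): 00000101011
Gen 8 (rule 90): 00001000011
Gen 9 (rule 225): 11100011001
Gen 10 (rule 90): 10110111110
Gen 11 (rule 225): 01011011110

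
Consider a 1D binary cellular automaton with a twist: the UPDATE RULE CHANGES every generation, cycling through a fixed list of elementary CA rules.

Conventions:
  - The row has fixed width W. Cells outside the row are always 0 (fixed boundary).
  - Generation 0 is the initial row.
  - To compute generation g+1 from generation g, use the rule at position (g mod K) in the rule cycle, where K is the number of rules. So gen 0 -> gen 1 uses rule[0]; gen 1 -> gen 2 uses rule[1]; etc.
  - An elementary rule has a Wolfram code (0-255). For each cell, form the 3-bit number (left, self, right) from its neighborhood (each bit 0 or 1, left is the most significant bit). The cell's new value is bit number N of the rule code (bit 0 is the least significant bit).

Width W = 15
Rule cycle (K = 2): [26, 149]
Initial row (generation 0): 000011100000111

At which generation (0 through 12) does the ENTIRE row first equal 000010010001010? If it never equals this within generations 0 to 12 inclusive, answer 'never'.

Answer: 5

Derivation:
Gen 0: 000011100000111
Gen 1 (rule 26): 000110010001100
Gen 2 (rule 149): 110001011100011
Gen 3 (rule 26): 101010010010110
Gen 4 (rule 149): 101011011010001
Gen 5 (rule 26): 000010010001010
Gen 6 (rule 149): 111011011101011
Gen 7 (rule 26): 100010010000010
Gen 8 (rule 149): 111011011111011
Gen 9 (rule 26): 100010010000010
Gen 10 (rule 149): 111011011111011
Gen 11 (rule 26): 100010010000010
Gen 12 (rule 149): 111011011111011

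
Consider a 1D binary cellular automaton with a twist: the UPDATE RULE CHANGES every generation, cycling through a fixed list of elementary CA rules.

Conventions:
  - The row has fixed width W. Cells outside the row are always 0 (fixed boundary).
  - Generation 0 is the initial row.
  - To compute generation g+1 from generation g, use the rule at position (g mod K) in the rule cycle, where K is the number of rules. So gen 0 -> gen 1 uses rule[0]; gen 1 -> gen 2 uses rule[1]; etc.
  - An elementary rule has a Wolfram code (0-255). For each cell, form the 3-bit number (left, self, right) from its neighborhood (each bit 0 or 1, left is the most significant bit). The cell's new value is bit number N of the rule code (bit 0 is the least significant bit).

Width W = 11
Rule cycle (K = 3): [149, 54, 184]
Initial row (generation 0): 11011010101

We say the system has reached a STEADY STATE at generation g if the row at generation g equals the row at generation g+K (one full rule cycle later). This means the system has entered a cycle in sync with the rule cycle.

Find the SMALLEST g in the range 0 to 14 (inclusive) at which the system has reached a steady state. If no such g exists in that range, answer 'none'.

Answer: 11

Derivation:
Gen 0: 11011010101
Gen 1 (rule 149): 00000010101
Gen 2 (rule 54): 00000111111
Gen 3 (rule 184): 00000111110
Gen 4 (rule 149): 11110011101
Gen 5 (rule 54): 00001100011
Gen 6 (rule 184): 00001010010
Gen 7 (rule 149): 11101011011
Gen 8 (rule 54): 00011100100
Gen 9 (rule 184): 00011010010
Gen 10 (rule 149): 11000011011
Gen 11 (rule 54): 00100100100
Gen 12 (rule 184): 00010010010
Gen 13 (rule 149): 11011011011
Gen 14 (rule 54): 00100100100
Gen 15 (rule 184): 00010010010
Gen 16 (rule 149): 11011011011
Gen 17 (rule 54): 00100100100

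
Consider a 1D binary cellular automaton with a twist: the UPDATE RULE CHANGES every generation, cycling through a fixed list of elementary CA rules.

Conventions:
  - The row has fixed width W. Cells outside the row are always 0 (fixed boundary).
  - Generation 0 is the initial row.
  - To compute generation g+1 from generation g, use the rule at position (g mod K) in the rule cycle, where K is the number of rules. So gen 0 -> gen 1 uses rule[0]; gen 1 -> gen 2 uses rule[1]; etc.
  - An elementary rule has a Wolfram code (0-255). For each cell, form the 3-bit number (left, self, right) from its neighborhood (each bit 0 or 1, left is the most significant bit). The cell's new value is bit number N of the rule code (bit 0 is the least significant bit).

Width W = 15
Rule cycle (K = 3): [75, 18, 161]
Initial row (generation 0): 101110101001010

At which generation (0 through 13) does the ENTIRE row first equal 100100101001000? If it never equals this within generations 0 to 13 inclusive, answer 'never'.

Gen 0: 101110101001010
Gen 1 (rule 75): 001010000010000
Gen 2 (rule 18): 010001000101000
Gen 3 (rule 161): 000100010010011
Gen 4 (rule 75): 111001100100111
Gen 5 (rule 18): 000110011011000
Gen 6 (rule 161): 110000000100011
Gen 7 (rule 75): 110111111001111
Gen 8 (rule 18): 000000000110000
Gen 9 (rule 161): 111111110000111
Gen 10 (rule 75): 100000010111101
Gen 11 (rule 18): 010000100000000
Gen 12 (rule 161): 000110001111111
Gen 13 (rule 75): 111110111000001

Answer: never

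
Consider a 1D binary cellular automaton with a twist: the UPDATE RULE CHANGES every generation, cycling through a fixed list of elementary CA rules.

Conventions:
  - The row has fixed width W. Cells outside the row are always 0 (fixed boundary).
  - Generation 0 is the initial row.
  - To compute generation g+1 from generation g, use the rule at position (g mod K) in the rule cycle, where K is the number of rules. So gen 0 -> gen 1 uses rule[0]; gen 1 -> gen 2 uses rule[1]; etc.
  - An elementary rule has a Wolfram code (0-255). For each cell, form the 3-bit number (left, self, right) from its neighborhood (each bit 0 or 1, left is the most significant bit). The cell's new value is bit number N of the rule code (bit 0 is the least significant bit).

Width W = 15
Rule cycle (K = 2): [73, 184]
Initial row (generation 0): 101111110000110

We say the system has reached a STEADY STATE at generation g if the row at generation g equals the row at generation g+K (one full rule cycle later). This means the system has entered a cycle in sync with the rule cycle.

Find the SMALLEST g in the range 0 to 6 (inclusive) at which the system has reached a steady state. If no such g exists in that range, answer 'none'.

Gen 0: 101111110000110
Gen 1 (rule 73): 001000010110110
Gen 2 (rule 184): 000100001101101
Gen 3 (rule 73): 110001101101100
Gen 4 (rule 184): 101001011011010
Gen 5 (rule 73): 000000011011000
Gen 6 (rule 184): 000000010110100
Gen 7 (rule 73): 111111000110001
Gen 8 (rule 184): 111110100101000

Answer: none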